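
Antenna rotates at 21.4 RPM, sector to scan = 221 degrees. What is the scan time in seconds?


t = 221 / (21.4 * 360) * 60 = 1.72 s

1.72 s


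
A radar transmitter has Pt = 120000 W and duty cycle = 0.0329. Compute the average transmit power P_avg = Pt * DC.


P_avg = 120000 * 0.0329 = 3948.0 W

3948.0 W


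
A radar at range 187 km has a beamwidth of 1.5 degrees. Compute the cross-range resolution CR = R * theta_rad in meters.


BW_rad = 0.026179939
CR = 187000 * 0.026179939 = 4895.6 m

4895.6 m


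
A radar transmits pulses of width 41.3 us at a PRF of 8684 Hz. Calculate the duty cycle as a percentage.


DC = 41.3e-6 * 8684 * 100 = 35.86%

35.86%


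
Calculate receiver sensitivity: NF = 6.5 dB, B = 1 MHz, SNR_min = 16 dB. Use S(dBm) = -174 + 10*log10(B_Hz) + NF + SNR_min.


10*log10(1000000.0) = 60.0
S = -174 + 60.0 + 6.5 + 16 = -91.5 dBm

-91.5 dBm


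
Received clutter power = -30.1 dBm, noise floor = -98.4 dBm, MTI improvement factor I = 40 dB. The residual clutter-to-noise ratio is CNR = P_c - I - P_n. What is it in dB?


CNR = -30.1 - 40 - (-98.4) = 28.3 dB

28.3 dB


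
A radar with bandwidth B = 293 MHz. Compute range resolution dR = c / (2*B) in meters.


dR = 3e8 / (2 * 293000000.0) = 0.51 m

0.51 m


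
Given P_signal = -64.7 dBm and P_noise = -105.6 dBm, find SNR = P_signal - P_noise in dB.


SNR = -64.7 - (-105.6) = 40.9 dB

40.9 dB


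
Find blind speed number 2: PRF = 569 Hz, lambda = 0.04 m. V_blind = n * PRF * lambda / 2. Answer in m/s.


V_blind = 2 * 569 * 0.04 / 2 = 22.8 m/s

22.8 m/s


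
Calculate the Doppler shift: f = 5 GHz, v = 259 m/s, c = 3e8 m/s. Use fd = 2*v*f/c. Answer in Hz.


fd = 2 * 259 * 5000000000.0 / 3e8 = 8633.3 Hz

8633.3 Hz


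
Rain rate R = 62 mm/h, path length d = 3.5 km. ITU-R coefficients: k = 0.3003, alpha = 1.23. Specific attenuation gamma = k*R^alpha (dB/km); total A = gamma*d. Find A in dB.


gamma = 0.3003 * 62^1.23 = 48.105763 dB/km
A = 48.105763 * 3.5 = 168.37 dB

168.37 dB


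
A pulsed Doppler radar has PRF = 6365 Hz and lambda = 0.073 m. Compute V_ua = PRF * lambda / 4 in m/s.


V_ua = 6365 * 0.073 / 4 = 116.2 m/s

116.2 m/s


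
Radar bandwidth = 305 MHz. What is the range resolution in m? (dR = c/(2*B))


dR = 3e8 / (2 * 305000000.0) = 0.49 m

0.49 m


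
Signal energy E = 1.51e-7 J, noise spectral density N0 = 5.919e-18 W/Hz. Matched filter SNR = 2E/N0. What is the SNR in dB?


SNR_lin = 2 * 1.51e-7 / 5.919e-18 = 5.102e10
SNR_dB = 10*log10(5.102e10) = 107.1 dB

107.1 dB


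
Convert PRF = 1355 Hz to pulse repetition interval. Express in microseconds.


PRI = 1/1355 = 0.0007380074 s = 738.0 us

738.0 us


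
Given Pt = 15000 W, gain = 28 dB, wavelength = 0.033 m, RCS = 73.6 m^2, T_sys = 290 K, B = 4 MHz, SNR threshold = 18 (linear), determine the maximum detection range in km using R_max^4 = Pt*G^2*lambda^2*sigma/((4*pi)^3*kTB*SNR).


G_lin = 10^(28/10) = 630.957344
R^4 = 15000 * 630.957344^2 * 0.033^2 * 73.6 / ((4*pi)^3 * 1.38e-23 * 290 * 4000000.0 * 18)
R^4 = 8.37062e17 m^4
R_max = (8.37062e17)^(1/4) = 30247.5 m = 30.2 km

30.2 km


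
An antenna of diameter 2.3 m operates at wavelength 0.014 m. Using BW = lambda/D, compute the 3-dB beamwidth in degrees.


BW_rad = 0.014 / 2.3 = 0.006087
BW_deg = 0.35 degrees

0.35 degrees


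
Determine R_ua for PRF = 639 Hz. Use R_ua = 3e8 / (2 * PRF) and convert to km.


R_ua = 3e8 / (2 * 639) = 234741.8 m = 234.7 km

234.7 km


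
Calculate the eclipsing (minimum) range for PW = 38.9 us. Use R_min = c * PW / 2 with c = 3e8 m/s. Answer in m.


R_min = 3e8 * 38.9e-6 / 2 = 5835.0 m

5835.0 m


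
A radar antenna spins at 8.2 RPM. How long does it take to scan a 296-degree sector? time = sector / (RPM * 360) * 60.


t = 296 / (8.2 * 360) * 60 = 6.02 s

6.02 s


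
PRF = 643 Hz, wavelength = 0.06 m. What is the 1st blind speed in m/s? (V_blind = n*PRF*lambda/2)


V_blind = 1 * 643 * 0.06 / 2 = 19.3 m/s

19.3 m/s


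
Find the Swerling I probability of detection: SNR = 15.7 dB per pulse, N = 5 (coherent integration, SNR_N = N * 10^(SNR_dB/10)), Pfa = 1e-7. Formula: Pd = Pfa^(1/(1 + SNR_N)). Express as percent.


SNR_lin = 10^(15.7/10) = 37.15352
SNR_N = 5 * 37.15352 = 185.7676
1/(1 + SNR_N) = 1/186.7676 = 0.0053542
Pd = (1e-7)^0.0053542 = 0.91732
Pd = 91.7%

91.7%


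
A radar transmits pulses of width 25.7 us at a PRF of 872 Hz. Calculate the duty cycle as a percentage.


DC = 25.7e-6 * 872 * 100 = 2.24%

2.24%


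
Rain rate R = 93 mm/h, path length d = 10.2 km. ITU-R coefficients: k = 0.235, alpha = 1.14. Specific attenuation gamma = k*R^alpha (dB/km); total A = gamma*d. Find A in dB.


gamma = 0.235 * 93^1.14 = 41.222889 dB/km
A = 41.222889 * 10.2 = 420.47 dB

420.47 dB


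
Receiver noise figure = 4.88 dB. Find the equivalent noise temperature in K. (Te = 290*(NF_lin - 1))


NF_lin = 10^(4.88/10) = 3.076097
Te = 290 * (3.076097 - 1) = 602.1 K

602.1 K


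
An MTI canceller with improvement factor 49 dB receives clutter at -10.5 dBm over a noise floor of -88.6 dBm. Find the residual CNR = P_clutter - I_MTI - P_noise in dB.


CNR = -10.5 - 49 - (-88.6) = 29.1 dB

29.1 dB


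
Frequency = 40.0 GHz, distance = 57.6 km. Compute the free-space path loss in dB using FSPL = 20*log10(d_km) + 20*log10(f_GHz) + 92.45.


20*log10(57.6) = 35.21
20*log10(40.0) = 32.04
FSPL = 159.7 dB

159.7 dB


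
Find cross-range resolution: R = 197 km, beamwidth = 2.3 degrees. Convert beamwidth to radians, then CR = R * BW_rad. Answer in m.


BW_rad = 0.040142573
CR = 197000 * 0.040142573 = 7908.1 m

7908.1 m


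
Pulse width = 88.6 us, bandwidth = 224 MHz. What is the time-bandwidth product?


TBP = 88.6 * 224 = 19846.4

19846.4


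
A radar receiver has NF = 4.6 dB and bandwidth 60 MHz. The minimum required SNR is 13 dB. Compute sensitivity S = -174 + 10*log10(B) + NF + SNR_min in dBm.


10*log10(60000000.0) = 77.78
S = -174 + 77.78 + 4.6 + 13 = -78.6 dBm

-78.6 dBm


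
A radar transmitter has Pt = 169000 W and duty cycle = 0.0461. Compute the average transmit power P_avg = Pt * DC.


P_avg = 169000 * 0.0461 = 7790.9 W

7790.9 W


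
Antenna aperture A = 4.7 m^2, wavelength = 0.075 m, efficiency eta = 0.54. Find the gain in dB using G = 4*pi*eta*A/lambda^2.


G_linear = 4*pi*0.54*4.7/0.075^2 = 5669.95
G_dB = 10*log10(5669.95) = 37.5 dB

37.5 dB


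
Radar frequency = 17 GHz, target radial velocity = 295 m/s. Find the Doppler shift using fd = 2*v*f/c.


fd = 2 * 295 * 17000000000.0 / 3e8 = 33433.3 Hz

33433.3 Hz


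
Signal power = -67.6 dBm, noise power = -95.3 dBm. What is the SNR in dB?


SNR = -67.6 - (-95.3) = 27.7 dB

27.7 dB


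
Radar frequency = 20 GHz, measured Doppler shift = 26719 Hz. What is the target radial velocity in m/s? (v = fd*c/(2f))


v = 26719 * 3e8 / (2 * 20000000000.0) = 200.4 m/s

200.4 m/s


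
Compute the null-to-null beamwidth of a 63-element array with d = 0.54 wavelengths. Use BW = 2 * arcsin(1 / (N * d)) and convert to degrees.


1/(N*d) = 1/(63*0.54) = 0.029394
BW = 2*arcsin(0.029394) = 3.4 degrees

3.4 degrees


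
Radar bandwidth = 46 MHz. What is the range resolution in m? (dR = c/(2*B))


dR = 3e8 / (2 * 46000000.0) = 3.26 m

3.26 m


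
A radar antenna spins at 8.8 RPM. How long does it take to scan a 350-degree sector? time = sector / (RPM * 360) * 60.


t = 350 / (8.8 * 360) * 60 = 6.63 s

6.63 s


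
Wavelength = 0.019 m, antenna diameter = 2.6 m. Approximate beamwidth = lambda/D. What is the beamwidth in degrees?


BW_rad = 0.019 / 2.6 = 0.007308
BW_deg = 0.42 degrees

0.42 degrees


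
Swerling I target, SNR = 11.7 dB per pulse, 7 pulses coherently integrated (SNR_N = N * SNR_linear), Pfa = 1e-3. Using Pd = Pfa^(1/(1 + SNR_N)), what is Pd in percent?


SNR_lin = 10^(11.7/10) = 14.79108
SNR_N = 7 * 14.79108 = 103.53756
1/(1 + SNR_N) = 1/104.53756 = 0.0095659
Pd = (1e-3)^0.0095659 = 0.93606
Pd = 93.6%

93.6%


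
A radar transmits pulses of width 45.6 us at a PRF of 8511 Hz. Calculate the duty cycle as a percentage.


DC = 45.6e-6 * 8511 * 100 = 38.81%

38.81%


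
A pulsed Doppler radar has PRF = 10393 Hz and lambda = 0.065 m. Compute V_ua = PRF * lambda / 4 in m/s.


V_ua = 10393 * 0.065 / 4 = 168.9 m/s

168.9 m/s


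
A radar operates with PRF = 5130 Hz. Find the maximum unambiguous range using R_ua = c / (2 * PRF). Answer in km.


R_ua = 3e8 / (2 * 5130) = 29239.8 m = 29.2 km

29.2 km


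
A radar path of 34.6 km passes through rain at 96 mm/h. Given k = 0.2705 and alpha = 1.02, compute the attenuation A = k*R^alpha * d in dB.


gamma = 0.2705 * 96^1.02 = 28.450109 dB/km
A = 28.450109 * 34.6 = 984.37 dB

984.37 dB


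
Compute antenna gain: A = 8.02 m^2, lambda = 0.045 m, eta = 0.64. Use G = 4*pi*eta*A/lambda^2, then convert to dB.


G_linear = 4*pi*0.64*8.02/0.045^2 = 31852.18
G_dB = 10*log10(31852.18) = 45.0 dB

45.0 dB


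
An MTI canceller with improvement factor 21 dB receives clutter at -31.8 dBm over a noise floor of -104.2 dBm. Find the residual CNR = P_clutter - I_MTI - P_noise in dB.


CNR = -31.8 - 21 - (-104.2) = 51.4 dB

51.4 dB


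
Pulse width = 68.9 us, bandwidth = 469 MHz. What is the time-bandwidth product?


TBP = 68.9 * 469 = 32314.1

32314.1


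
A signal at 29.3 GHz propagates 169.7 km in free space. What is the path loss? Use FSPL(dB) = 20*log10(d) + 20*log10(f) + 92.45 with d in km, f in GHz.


20*log10(169.7) = 44.59
20*log10(29.3) = 29.34
FSPL = 166.4 dB

166.4 dB


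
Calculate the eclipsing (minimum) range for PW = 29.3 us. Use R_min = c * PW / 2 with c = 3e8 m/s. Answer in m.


R_min = 3e8 * 29.3e-6 / 2 = 4395.0 m

4395.0 m


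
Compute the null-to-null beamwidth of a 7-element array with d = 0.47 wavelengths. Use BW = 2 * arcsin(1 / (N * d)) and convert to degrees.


1/(N*d) = 1/(7*0.47) = 0.303951
BW = 2*arcsin(0.303951) = 35.4 degrees

35.4 degrees


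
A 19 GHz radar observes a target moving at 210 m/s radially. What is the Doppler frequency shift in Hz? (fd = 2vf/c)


fd = 2 * 210 * 19000000000.0 / 3e8 = 26600.0 Hz

26600.0 Hz


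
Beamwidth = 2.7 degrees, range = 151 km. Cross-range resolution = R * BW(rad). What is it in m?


BW_rad = 0.04712389
CR = 151000 * 0.04712389 = 7115.7 m

7115.7 m


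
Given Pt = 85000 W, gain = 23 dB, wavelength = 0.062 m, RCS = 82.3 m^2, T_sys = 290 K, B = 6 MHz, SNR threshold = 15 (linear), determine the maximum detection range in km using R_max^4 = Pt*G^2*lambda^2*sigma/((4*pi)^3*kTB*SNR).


G_lin = 10^(23/10) = 199.526231
R^4 = 85000 * 199.526231^2 * 0.062^2 * 82.3 / ((4*pi)^3 * 1.38e-23 * 290 * 6000000.0 * 15)
R^4 = 1.4978e18 m^4
R_max = (1.4978e18)^(1/4) = 34983.5 m = 35.0 km

35.0 km


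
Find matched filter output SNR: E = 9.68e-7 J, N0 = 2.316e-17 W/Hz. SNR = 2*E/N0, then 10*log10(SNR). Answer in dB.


SNR_lin = 2 * 9.68e-7 / 2.316e-17 = 8.359e10
SNR_dB = 10*log10(8.359e10) = 109.2 dB

109.2 dB


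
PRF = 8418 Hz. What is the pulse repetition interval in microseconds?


PRI = 1/8418 = 0.0001187931 s = 118.8 us

118.8 us


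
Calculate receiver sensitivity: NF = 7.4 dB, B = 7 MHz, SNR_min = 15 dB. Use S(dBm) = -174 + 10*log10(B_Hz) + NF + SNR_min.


10*log10(7000000.0) = 68.45
S = -174 + 68.45 + 7.4 + 15 = -83.1 dBm

-83.1 dBm


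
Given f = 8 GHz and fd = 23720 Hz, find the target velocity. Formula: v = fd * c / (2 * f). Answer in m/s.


v = 23720 * 3e8 / (2 * 8000000000.0) = 444.8 m/s

444.8 m/s


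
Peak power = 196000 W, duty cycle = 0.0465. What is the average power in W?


P_avg = 196000 * 0.0465 = 9114.0 W

9114.0 W


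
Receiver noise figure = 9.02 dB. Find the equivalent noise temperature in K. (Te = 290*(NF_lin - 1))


NF_lin = 10^(9.02/10) = 7.979947
Te = 290 * (7.979947 - 1) = 2024.2 K

2024.2 K


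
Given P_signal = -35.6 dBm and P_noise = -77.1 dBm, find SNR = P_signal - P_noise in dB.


SNR = -35.6 - (-77.1) = 41.5 dB

41.5 dB


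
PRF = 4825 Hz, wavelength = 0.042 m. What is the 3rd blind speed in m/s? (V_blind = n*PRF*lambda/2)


V_blind = 3 * 4825 * 0.042 / 2 = 304.0 m/s

304.0 m/s


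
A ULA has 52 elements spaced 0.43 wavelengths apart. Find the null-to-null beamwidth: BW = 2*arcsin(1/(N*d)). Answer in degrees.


1/(N*d) = 1/(52*0.43) = 0.044723
BW = 2*arcsin(0.044723) = 5.1 degrees

5.1 degrees


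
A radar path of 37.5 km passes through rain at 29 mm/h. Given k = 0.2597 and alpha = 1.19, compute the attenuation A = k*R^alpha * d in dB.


gamma = 0.2597 * 29^1.19 = 14.279913 dB/km
A = 14.279913 * 37.5 = 535.5 dB

535.5 dB


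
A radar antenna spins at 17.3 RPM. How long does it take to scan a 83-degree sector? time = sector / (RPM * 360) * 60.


t = 83 / (17.3 * 360) * 60 = 0.8 s

0.8 s


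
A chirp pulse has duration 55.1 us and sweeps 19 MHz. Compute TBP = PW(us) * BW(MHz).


TBP = 55.1 * 19 = 1046.9

1046.9


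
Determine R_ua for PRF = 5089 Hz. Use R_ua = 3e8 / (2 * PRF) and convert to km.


R_ua = 3e8 / (2 * 5089) = 29475.3 m = 29.5 km

29.5 km


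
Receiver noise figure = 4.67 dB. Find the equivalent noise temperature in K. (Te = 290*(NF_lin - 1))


NF_lin = 10^(4.67/10) = 2.930893
Te = 290 * (2.930893 - 1) = 560.0 K

560.0 K


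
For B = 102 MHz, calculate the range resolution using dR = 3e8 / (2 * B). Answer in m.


dR = 3e8 / (2 * 102000000.0) = 1.47 m

1.47 m


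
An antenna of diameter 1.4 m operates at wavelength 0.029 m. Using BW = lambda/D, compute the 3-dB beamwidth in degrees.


BW_rad = 0.029 / 1.4 = 0.020714
BW_deg = 1.19 degrees

1.19 degrees


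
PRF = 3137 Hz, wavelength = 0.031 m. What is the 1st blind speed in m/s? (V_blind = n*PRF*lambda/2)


V_blind = 1 * 3137 * 0.031 / 2 = 48.6 m/s

48.6 m/s


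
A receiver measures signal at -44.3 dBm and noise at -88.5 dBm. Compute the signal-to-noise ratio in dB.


SNR = -44.3 - (-88.5) = 44.2 dB

44.2 dB


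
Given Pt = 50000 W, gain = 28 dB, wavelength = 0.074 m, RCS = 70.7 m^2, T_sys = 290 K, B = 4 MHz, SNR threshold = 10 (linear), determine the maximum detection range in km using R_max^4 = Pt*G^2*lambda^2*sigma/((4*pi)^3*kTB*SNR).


G_lin = 10^(28/10) = 630.957344
R^4 = 50000 * 630.957344^2 * 0.074^2 * 70.7 / ((4*pi)^3 * 1.38e-23 * 290 * 4000000.0 * 10)
R^4 = 2.42597e19 m^4
R_max = (2.42597e19)^(1/4) = 70181.3 m = 70.2 km

70.2 km


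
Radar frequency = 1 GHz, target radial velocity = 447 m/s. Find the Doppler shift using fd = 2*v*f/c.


fd = 2 * 447 * 1000000000.0 / 3e8 = 2980.0 Hz

2980.0 Hz


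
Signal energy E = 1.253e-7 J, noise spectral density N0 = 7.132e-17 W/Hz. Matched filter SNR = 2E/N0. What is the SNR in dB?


SNR_lin = 2 * 1.253e-7 / 7.132e-17 = 3.514e9
SNR_dB = 10*log10(3.514e9) = 95.5 dB

95.5 dB


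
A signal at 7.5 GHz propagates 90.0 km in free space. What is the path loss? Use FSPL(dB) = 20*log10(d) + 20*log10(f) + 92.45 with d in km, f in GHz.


20*log10(90.0) = 39.08
20*log10(7.5) = 17.5
FSPL = 149.0 dB

149.0 dB


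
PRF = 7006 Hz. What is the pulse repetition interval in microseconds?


PRI = 1/7006 = 0.0001427348 s = 142.7 us

142.7 us


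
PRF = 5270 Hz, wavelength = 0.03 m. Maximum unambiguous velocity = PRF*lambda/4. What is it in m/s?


V_ua = 5270 * 0.03 / 4 = 39.5 m/s

39.5 m/s


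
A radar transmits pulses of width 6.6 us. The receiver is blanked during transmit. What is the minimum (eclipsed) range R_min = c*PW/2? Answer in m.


R_min = 3e8 * 6.6e-6 / 2 = 990.0 m

990.0 m


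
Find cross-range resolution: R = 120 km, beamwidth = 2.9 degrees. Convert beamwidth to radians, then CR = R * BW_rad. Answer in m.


BW_rad = 0.050614548
CR = 120000 * 0.050614548 = 6073.7 m

6073.7 m


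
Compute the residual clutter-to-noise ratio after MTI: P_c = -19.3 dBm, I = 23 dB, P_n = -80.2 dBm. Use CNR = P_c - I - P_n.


CNR = -19.3 - 23 - (-80.2) = 37.9 dB

37.9 dB


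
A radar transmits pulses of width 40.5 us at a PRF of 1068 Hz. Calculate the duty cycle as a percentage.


DC = 40.5e-6 * 1068 * 100 = 4.33%

4.33%


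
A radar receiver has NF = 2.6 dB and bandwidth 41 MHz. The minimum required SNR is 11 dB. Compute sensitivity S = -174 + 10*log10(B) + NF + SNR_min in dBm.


10*log10(41000000.0) = 76.13
S = -174 + 76.13 + 2.6 + 11 = -84.3 dBm

-84.3 dBm


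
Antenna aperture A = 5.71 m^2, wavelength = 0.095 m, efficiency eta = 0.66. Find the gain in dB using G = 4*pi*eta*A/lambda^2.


G_linear = 4*pi*0.66*5.71/0.095^2 = 5247.38
G_dB = 10*log10(5247.38) = 37.2 dB

37.2 dB


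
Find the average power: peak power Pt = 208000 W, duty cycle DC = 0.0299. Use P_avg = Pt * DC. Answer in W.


P_avg = 208000 * 0.0299 = 6219.2 W

6219.2 W


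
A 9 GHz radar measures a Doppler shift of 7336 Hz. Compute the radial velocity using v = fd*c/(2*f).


v = 7336 * 3e8 / (2 * 9000000000.0) = 122.3 m/s

122.3 m/s


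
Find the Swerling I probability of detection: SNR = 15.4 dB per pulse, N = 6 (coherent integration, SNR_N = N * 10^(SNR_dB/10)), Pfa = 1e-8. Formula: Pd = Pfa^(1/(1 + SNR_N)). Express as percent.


SNR_lin = 10^(15.4/10) = 34.67369
SNR_N = 6 * 34.67369 = 208.04214
1/(1 + SNR_N) = 1/209.04214 = 0.0047837
Pd = (1e-8)^0.0047837 = 0.91565
Pd = 91.6%

91.6%


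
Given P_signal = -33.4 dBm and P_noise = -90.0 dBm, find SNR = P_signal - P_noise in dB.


SNR = -33.4 - (-90.0) = 56.6 dB

56.6 dB


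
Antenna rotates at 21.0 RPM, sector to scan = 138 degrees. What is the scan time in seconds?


t = 138 / (21.0 * 360) * 60 = 1.1 s

1.1 s


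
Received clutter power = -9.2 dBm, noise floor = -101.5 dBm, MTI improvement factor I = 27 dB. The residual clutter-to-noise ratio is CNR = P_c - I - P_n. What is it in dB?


CNR = -9.2 - 27 - (-101.5) = 65.3 dB

65.3 dB


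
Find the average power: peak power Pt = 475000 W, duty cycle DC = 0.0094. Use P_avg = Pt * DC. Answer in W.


P_avg = 475000 * 0.0094 = 4465.0 W

4465.0 W


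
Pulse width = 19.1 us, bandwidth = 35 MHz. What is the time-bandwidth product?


TBP = 19.1 * 35 = 668.5

668.5


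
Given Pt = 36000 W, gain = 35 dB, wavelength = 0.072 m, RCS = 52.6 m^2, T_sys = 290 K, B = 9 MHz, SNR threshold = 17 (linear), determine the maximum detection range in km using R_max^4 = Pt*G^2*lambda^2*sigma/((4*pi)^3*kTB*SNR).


G_lin = 10^(35/10) = 3162.27766
R^4 = 36000 * 3162.27766^2 * 0.072^2 * 52.6 / ((4*pi)^3 * 1.38e-23 * 290 * 9000000.0 * 17)
R^4 = 8.07895e19 m^4
R_max = (8.07895e19)^(1/4) = 94806.6 m = 94.8 km

94.8 km


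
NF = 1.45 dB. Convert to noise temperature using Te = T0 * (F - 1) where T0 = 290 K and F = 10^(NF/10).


NF_lin = 10^(1.45/10) = 1.396368
Te = 290 * (1.396368 - 1) = 114.9 K

114.9 K


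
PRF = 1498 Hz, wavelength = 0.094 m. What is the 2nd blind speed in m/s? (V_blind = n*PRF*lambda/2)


V_blind = 2 * 1498 * 0.094 / 2 = 140.8 m/s

140.8 m/s


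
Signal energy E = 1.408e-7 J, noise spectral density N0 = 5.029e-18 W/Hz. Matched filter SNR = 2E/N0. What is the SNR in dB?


SNR_lin = 2 * 1.408e-7 / 5.029e-18 = 5.6e10
SNR_dB = 10*log10(5.6e10) = 107.5 dB

107.5 dB


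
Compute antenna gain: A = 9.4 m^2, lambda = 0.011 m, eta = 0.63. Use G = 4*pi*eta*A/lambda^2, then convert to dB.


G_linear = 4*pi*0.63*9.4/0.011^2 = 615025.18
G_dB = 10*log10(615025.18) = 57.9 dB

57.9 dB


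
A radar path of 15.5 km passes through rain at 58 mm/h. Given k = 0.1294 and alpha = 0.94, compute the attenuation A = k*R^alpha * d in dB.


gamma = 0.1294 * 58^0.94 = 5.882428 dB/km
A = 5.882428 * 15.5 = 91.18 dB

91.18 dB


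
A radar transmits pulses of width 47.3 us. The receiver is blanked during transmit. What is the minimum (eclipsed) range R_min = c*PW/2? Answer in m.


R_min = 3e8 * 47.3e-6 / 2 = 7095.0 m

7095.0 m


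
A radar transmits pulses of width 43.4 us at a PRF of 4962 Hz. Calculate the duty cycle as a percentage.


DC = 43.4e-6 * 4962 * 100 = 21.54%

21.54%


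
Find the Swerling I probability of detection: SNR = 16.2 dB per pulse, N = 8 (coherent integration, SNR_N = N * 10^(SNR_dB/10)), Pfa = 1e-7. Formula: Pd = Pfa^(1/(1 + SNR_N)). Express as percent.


SNR_lin = 10^(16.2/10) = 41.68694
SNR_N = 8 * 41.68694 = 333.49552
1/(1 + SNR_N) = 1/334.49552 = 0.0029896
Pd = (1e-7)^0.0029896 = 0.95296
Pd = 95.3%

95.3%


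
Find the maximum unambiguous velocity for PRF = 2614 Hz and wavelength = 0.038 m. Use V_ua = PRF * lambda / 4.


V_ua = 2614 * 0.038 / 4 = 24.8 m/s

24.8 m/s


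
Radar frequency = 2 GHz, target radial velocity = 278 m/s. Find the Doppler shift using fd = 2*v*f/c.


fd = 2 * 278 * 2000000000.0 / 3e8 = 3706.7 Hz

3706.7 Hz


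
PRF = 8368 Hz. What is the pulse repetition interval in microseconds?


PRI = 1/8368 = 0.0001195029 s = 119.5 us

119.5 us


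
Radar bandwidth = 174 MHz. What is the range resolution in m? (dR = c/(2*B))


dR = 3e8 / (2 * 174000000.0) = 0.86 m

0.86 m


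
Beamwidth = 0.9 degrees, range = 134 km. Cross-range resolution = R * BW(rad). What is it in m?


BW_rad = 0.015707963
CR = 134000 * 0.015707963 = 2104.9 m

2104.9 m


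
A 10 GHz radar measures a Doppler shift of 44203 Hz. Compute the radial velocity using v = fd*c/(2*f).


v = 44203 * 3e8 / (2 * 10000000000.0) = 663.0 m/s

663.0 m/s


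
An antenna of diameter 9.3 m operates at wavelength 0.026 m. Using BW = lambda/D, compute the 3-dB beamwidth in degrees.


BW_rad = 0.026 / 9.3 = 0.002796
BW_deg = 0.16 degrees

0.16 degrees


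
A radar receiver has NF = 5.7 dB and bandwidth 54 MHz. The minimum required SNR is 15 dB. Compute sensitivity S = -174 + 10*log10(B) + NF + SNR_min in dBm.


10*log10(54000000.0) = 77.32
S = -174 + 77.32 + 5.7 + 15 = -76.0 dBm

-76.0 dBm


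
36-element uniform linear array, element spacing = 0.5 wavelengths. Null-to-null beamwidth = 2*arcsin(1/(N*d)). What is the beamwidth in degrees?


1/(N*d) = 1/(36*0.5) = 0.055556
BW = 2*arcsin(0.055556) = 6.4 degrees

6.4 degrees


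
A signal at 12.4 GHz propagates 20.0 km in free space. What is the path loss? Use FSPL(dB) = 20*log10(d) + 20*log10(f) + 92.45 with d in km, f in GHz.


20*log10(20.0) = 26.02
20*log10(12.4) = 21.87
FSPL = 140.3 dB

140.3 dB


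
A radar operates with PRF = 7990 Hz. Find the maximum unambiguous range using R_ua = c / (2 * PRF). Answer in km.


R_ua = 3e8 / (2 * 7990) = 18773.5 m = 18.8 km

18.8 km


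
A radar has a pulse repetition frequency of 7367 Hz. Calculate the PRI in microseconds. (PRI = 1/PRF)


PRI = 1/7367 = 0.0001357405 s = 135.7 us

135.7 us


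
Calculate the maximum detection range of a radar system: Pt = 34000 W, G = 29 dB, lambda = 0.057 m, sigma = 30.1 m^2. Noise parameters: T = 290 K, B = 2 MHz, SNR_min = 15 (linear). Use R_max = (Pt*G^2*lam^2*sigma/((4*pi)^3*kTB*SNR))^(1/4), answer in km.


G_lin = 10^(29/10) = 794.328235
R^4 = 34000 * 794.328235^2 * 0.057^2 * 30.1 / ((4*pi)^3 * 1.38e-23 * 290 * 2000000.0 * 15)
R^4 = 8.80577e18 m^4
R_max = (8.80577e18)^(1/4) = 54474.3 m = 54.5 km

54.5 km


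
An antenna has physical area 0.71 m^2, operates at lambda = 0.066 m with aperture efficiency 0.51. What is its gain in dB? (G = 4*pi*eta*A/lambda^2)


G_linear = 4*pi*0.51*0.71/0.066^2 = 1044.6
G_dB = 10*log10(1044.6) = 30.2 dB

30.2 dB


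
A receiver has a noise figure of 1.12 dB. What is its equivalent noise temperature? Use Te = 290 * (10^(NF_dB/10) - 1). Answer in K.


NF_lin = 10^(1.12/10) = 1.294196
Te = 290 * (1.294196 - 1) = 85.3 K

85.3 K


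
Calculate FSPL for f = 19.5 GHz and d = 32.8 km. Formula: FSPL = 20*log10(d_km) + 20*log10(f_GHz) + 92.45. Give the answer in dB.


20*log10(32.8) = 30.32
20*log10(19.5) = 25.8
FSPL = 148.6 dB

148.6 dB


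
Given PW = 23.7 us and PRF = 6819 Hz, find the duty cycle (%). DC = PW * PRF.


DC = 23.7e-6 * 6819 * 100 = 16.16%

16.16%


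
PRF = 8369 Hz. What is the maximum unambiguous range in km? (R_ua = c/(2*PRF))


R_ua = 3e8 / (2 * 8369) = 17923.3 m = 17.9 km

17.9 km


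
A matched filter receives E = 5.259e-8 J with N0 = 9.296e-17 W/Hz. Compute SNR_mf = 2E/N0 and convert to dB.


SNR_lin = 2 * 5.259e-8 / 9.296e-17 = 1.131e9
SNR_dB = 10*log10(1.131e9) = 90.5 dB

90.5 dB


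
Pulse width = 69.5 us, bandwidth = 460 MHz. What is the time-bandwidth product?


TBP = 69.5 * 460 = 31970.0

31970.0


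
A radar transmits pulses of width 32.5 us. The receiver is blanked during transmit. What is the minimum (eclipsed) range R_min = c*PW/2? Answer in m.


R_min = 3e8 * 32.5e-6 / 2 = 4875.0 m

4875.0 m


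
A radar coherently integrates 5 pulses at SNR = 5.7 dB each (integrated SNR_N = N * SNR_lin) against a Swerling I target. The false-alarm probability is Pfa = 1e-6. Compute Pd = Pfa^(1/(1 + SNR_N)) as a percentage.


SNR_lin = 10^(5.7/10) = 3.71535
SNR_N = 5 * 3.71535 = 18.57675
1/(1 + SNR_N) = 1/19.57675 = 0.051081
Pd = (1e-6)^0.051081 = 0.49376
Pd = 49.4%

49.4%


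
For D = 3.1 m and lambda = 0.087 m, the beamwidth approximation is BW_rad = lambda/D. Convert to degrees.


BW_rad = 0.087 / 3.1 = 0.028065
BW_deg = 1.61 degrees

1.61 degrees


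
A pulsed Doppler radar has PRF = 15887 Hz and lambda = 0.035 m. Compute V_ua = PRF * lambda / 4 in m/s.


V_ua = 15887 * 0.035 / 4 = 139.0 m/s

139.0 m/s


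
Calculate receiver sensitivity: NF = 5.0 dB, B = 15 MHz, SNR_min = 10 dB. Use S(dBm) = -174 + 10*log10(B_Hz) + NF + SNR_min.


10*log10(15000000.0) = 71.76
S = -174 + 71.76 + 5.0 + 10 = -87.2 dBm

-87.2 dBm


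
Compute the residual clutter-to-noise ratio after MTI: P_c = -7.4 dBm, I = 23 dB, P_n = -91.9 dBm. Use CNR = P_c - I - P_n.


CNR = -7.4 - 23 - (-91.9) = 61.5 dB

61.5 dB


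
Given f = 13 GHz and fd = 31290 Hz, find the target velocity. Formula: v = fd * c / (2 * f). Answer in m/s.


v = 31290 * 3e8 / (2 * 13000000000.0) = 361.0 m/s

361.0 m/s


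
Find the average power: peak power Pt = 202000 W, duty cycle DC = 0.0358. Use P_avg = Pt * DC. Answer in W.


P_avg = 202000 * 0.0358 = 7231.6 W

7231.6 W


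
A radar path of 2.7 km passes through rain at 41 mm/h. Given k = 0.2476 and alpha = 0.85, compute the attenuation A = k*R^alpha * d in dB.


gamma = 0.2476 * 41^0.85 = 5.8159 dB/km
A = 5.8159 * 2.7 = 15.7 dB

15.7 dB


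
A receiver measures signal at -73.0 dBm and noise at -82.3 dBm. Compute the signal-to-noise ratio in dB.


SNR = -73.0 - (-82.3) = 9.3 dB

9.3 dB


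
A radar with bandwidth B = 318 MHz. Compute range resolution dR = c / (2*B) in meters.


dR = 3e8 / (2 * 318000000.0) = 0.47 m

0.47 m


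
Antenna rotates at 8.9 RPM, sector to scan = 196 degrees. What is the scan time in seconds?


t = 196 / (8.9 * 360) * 60 = 3.67 s

3.67 s


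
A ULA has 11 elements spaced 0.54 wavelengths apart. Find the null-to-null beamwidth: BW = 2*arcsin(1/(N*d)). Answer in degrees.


1/(N*d) = 1/(11*0.54) = 0.16835
BW = 2*arcsin(0.16835) = 19.4 degrees

19.4 degrees


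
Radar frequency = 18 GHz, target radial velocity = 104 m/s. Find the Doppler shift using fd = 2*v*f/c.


fd = 2 * 104 * 18000000000.0 / 3e8 = 12480.0 Hz

12480.0 Hz


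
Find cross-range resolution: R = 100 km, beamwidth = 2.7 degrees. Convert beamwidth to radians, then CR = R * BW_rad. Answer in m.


BW_rad = 0.04712389
CR = 100000 * 0.04712389 = 4712.4 m

4712.4 m


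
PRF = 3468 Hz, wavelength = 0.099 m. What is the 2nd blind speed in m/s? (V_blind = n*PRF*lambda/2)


V_blind = 2 * 3468 * 0.099 / 2 = 343.3 m/s

343.3 m/s


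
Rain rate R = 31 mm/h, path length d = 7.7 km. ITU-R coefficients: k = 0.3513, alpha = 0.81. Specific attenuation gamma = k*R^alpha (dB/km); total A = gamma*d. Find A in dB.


gamma = 0.3513 * 31^0.81 = 5.67128 dB/km
A = 5.67128 * 7.7 = 43.67 dB

43.67 dB


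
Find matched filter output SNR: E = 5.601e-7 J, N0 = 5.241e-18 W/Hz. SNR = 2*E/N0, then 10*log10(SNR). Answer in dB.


SNR_lin = 2 * 5.601e-7 / 5.241e-18 = 2.137e11
SNR_dB = 10*log10(2.137e11) = 113.3 dB

113.3 dB


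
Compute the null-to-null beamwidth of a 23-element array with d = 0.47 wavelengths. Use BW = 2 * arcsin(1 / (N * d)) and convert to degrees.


1/(N*d) = 1/(23*0.47) = 0.092507
BW = 2*arcsin(0.092507) = 10.6 degrees

10.6 degrees


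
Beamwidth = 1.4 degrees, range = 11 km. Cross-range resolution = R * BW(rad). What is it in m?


BW_rad = 0.02443461
CR = 11000 * 0.02443461 = 268.8 m

268.8 m


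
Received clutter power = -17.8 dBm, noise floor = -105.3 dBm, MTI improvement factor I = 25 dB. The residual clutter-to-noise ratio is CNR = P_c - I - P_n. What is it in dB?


CNR = -17.8 - 25 - (-105.3) = 62.5 dB

62.5 dB


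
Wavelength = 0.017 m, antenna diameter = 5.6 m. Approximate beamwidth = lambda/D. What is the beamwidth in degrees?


BW_rad = 0.017 / 5.6 = 0.003036
BW_deg = 0.17 degrees

0.17 degrees


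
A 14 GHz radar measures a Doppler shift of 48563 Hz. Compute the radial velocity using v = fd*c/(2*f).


v = 48563 * 3e8 / (2 * 14000000000.0) = 520.3 m/s

520.3 m/s


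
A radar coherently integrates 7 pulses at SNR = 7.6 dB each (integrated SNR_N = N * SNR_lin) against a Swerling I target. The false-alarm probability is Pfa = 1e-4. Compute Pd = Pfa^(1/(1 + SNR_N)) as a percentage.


SNR_lin = 10^(7.6/10) = 5.7544
SNR_N = 7 * 5.7544 = 40.2808
1/(1 + SNR_N) = 1/41.2808 = 0.0242243
Pd = (1e-4)^0.0242243 = 0.80002
Pd = 80.0%

80.0%


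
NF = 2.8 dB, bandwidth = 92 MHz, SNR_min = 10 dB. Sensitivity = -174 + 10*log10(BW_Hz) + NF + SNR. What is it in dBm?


10*log10(92000000.0) = 79.64
S = -174 + 79.64 + 2.8 + 10 = -81.6 dBm

-81.6 dBm


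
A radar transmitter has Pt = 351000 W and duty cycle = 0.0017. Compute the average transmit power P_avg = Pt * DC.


P_avg = 351000 * 0.0017 = 596.7 W

596.7 W


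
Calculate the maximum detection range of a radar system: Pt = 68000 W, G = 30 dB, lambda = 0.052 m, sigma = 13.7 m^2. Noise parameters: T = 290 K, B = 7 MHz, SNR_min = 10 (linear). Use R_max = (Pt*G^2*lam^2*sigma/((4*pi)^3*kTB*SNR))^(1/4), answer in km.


G_lin = 10^(30/10) = 1000.0
R^4 = 68000 * 1000.0^2 * 0.052^2 * 13.7 / ((4*pi)^3 * 1.38e-23 * 290 * 7000000.0 * 10)
R^4 = 4.53139e18 m^4
R_max = (4.53139e18)^(1/4) = 46137.9 m = 46.1 km

46.1 km


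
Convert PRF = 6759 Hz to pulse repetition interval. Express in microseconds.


PRI = 1/6759 = 0.0001479509 s = 148.0 us

148.0 us


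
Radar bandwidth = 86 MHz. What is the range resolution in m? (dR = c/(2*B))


dR = 3e8 / (2 * 86000000.0) = 1.74 m

1.74 m


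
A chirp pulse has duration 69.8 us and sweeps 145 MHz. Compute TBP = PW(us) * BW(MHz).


TBP = 69.8 * 145 = 10121.0

10121.0


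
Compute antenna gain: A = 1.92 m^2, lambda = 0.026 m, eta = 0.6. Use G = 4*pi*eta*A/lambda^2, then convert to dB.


G_linear = 4*pi*0.6*1.92/0.026^2 = 21414.88
G_dB = 10*log10(21414.88) = 43.3 dB

43.3 dB


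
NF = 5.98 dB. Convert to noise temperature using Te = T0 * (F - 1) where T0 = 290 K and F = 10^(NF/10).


NF_lin = 10^(5.98/10) = 3.96278
Te = 290 * (3.96278 - 1) = 859.2 K

859.2 K


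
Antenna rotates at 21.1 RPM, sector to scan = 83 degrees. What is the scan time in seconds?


t = 83 / (21.1 * 360) * 60 = 0.66 s

0.66 s


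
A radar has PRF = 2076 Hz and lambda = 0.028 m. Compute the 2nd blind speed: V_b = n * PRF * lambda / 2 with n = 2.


V_blind = 2 * 2076 * 0.028 / 2 = 58.1 m/s

58.1 m/s


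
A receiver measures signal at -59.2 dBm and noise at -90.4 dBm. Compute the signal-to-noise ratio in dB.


SNR = -59.2 - (-90.4) = 31.2 dB

31.2 dB


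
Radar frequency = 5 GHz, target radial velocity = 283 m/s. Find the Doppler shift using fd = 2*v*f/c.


fd = 2 * 283 * 5000000000.0 / 3e8 = 9433.3 Hz

9433.3 Hz


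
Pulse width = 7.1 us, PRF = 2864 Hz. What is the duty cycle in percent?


DC = 7.1e-6 * 2864 * 100 = 2.03%

2.03%


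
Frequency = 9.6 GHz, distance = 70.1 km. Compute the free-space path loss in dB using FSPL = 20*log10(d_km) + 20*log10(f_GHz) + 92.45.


20*log10(70.1) = 36.91
20*log10(9.6) = 19.65
FSPL = 149.0 dB

149.0 dB


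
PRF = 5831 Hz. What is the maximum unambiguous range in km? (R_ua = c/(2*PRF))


R_ua = 3e8 / (2 * 5831) = 25724.6 m = 25.7 km

25.7 km


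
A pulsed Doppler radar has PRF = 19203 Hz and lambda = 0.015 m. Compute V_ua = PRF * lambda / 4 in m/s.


V_ua = 19203 * 0.015 / 4 = 72.0 m/s

72.0 m/s


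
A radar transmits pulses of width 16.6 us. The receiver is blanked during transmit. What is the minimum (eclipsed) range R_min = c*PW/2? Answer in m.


R_min = 3e8 * 16.6e-6 / 2 = 2490.0 m

2490.0 m


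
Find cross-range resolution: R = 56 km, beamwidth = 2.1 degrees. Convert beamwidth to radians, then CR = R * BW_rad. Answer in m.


BW_rad = 0.036651914
CR = 56000 * 0.036651914 = 2052.5 m

2052.5 m


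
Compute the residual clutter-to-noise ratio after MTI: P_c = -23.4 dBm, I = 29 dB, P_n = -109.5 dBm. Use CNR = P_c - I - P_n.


CNR = -23.4 - 29 - (-109.5) = 57.1 dB

57.1 dB


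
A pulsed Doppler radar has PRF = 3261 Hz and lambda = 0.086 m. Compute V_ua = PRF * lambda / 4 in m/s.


V_ua = 3261 * 0.086 / 4 = 70.1 m/s

70.1 m/s


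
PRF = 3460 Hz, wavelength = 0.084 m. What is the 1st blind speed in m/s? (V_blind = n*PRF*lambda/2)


V_blind = 1 * 3460 * 0.084 / 2 = 145.3 m/s

145.3 m/s


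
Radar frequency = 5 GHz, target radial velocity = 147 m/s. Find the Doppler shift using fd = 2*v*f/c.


fd = 2 * 147 * 5000000000.0 / 3e8 = 4900.0 Hz

4900.0 Hz


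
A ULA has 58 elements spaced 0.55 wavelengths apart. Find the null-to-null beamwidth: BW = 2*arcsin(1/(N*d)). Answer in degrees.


1/(N*d) = 1/(58*0.55) = 0.031348
BW = 2*arcsin(0.031348) = 3.6 degrees

3.6 degrees


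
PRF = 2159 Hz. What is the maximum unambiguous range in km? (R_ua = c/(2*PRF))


R_ua = 3e8 / (2 * 2159) = 69476.6 m = 69.5 km

69.5 km


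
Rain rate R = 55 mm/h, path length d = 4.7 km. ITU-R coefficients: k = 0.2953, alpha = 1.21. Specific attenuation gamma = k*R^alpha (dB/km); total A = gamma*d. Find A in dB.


gamma = 0.2953 * 55^1.21 = 37.679254 dB/km
A = 37.679254 * 4.7 = 177.09 dB

177.09 dB


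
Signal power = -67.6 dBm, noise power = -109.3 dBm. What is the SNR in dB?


SNR = -67.6 - (-109.3) = 41.7 dB

41.7 dB


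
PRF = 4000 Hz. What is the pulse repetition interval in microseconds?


PRI = 1/4000 = 0.00025 s = 250.0 us

250.0 us


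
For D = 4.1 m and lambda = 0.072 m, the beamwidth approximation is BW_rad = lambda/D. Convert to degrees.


BW_rad = 0.072 / 4.1 = 0.017561
BW_deg = 1.01 degrees

1.01 degrees


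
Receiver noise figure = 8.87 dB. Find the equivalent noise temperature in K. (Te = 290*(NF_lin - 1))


NF_lin = 10^(8.87/10) = 7.709035
Te = 290 * (7.709035 - 1) = 1945.6 K

1945.6 K


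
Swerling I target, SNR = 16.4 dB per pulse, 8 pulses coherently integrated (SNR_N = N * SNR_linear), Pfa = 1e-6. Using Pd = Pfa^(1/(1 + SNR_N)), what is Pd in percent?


SNR_lin = 10^(16.4/10) = 43.65158
SNR_N = 8 * 43.65158 = 349.21264
1/(1 + SNR_N) = 1/350.21264 = 0.0028554
Pd = (1e-6)^0.0028554 = 0.96132
Pd = 96.1%

96.1%


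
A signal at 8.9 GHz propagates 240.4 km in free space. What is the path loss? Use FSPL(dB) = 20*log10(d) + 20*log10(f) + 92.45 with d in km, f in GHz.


20*log10(240.4) = 47.62
20*log10(8.9) = 18.99
FSPL = 159.1 dB

159.1 dB


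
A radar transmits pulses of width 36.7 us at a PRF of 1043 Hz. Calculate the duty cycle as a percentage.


DC = 36.7e-6 * 1043 * 100 = 3.83%

3.83%


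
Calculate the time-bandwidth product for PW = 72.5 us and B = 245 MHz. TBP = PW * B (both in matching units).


TBP = 72.5 * 245 = 17762.5

17762.5


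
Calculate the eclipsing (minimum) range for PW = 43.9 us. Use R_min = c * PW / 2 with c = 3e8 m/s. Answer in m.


R_min = 3e8 * 43.9e-6 / 2 = 6585.0 m

6585.0 m


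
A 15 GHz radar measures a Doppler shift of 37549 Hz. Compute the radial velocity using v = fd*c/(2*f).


v = 37549 * 3e8 / (2 * 15000000000.0) = 375.5 m/s

375.5 m/s


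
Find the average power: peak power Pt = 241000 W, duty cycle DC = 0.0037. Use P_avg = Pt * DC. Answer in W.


P_avg = 241000 * 0.0037 = 891.7 W

891.7 W


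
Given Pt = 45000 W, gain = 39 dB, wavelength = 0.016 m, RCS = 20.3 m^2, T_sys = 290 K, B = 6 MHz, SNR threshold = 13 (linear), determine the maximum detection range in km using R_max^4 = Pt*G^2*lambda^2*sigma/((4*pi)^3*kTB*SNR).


G_lin = 10^(39/10) = 7943.282347
R^4 = 45000 * 7943.282347^2 * 0.016^2 * 20.3 / ((4*pi)^3 * 1.38e-23 * 290 * 6000000.0 * 13)
R^4 = 2.38203e19 m^4
R_max = (2.38203e19)^(1/4) = 69861.3 m = 69.9 km

69.9 km


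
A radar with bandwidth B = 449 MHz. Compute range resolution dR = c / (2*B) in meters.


dR = 3e8 / (2 * 449000000.0) = 0.33 m

0.33 m


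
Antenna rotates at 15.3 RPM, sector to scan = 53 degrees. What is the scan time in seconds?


t = 53 / (15.3 * 360) * 60 = 0.58 s

0.58 s


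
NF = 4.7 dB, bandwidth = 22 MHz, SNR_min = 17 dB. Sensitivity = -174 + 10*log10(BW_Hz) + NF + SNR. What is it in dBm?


10*log10(22000000.0) = 73.42
S = -174 + 73.42 + 4.7 + 17 = -78.9 dBm

-78.9 dBm


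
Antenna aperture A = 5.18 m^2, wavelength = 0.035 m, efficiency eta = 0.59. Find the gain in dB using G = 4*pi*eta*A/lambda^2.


G_linear = 4*pi*0.59*5.18/0.035^2 = 31351.3
G_dB = 10*log10(31351.3) = 45.0 dB

45.0 dB


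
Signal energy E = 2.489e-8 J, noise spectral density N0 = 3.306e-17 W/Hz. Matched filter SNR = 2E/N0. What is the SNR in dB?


SNR_lin = 2 * 2.489e-8 / 3.306e-17 = 1.506e9
SNR_dB = 10*log10(1.506e9) = 91.8 dB

91.8 dB


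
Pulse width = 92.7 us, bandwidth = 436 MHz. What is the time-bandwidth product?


TBP = 92.7 * 436 = 40417.2

40417.2


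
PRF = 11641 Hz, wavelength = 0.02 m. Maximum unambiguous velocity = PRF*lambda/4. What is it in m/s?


V_ua = 11641 * 0.02 / 4 = 58.2 m/s

58.2 m/s


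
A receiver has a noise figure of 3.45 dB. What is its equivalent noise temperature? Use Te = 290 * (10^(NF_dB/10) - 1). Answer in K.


NF_lin = 10^(3.45/10) = 2.213095
Te = 290 * (2.213095 - 1) = 351.8 K

351.8 K


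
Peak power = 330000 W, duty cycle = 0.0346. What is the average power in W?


P_avg = 330000 * 0.0346 = 11418.0 W

11418.0 W


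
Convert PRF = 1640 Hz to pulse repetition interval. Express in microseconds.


PRI = 1/1640 = 0.0006097561 s = 609.8 us

609.8 us


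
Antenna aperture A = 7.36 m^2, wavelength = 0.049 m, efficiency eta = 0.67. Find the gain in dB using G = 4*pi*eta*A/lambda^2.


G_linear = 4*pi*0.67*7.36/0.049^2 = 25808.95
G_dB = 10*log10(25808.95) = 44.1 dB

44.1 dB


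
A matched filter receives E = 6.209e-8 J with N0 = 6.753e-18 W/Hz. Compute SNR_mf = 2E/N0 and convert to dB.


SNR_lin = 2 * 6.209e-8 / 6.753e-18 = 1.839e10
SNR_dB = 10*log10(1.839e10) = 102.6 dB

102.6 dB


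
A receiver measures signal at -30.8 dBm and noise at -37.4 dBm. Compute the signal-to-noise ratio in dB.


SNR = -30.8 - (-37.4) = 6.6 dB

6.6 dB


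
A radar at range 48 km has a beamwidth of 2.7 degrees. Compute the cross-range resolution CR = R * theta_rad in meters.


BW_rad = 0.04712389
CR = 48000 * 0.04712389 = 2261.9 m

2261.9 m


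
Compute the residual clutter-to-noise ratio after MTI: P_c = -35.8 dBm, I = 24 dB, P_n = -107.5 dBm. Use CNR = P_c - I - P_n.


CNR = -35.8 - 24 - (-107.5) = 47.7 dB

47.7 dB


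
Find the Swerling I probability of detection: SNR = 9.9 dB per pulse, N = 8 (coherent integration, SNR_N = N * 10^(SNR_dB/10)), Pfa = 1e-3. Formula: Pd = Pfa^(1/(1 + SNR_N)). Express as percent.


SNR_lin = 10^(9.9/10) = 9.77237
SNR_N = 8 * 9.77237 = 78.17896
1/(1 + SNR_N) = 1/79.17896 = 0.0126296
Pd = (1e-3)^0.0126296 = 0.91646
Pd = 91.6%

91.6%
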